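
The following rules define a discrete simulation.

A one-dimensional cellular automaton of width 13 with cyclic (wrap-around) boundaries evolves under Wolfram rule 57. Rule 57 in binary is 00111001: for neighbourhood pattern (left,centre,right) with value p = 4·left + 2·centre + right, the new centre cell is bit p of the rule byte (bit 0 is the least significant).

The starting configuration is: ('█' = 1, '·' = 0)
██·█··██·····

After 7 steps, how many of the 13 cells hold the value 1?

7

0) ██·█··██·····
1) █·█·█·█·████·
2) ·█·█·█·██···█
3) █·█·█·██·██··
4) ·█·█·██·██·█·
5) ··█·██·██·█·█
6) █··██·██·█·█·
7) ·█·█·██·█·█·█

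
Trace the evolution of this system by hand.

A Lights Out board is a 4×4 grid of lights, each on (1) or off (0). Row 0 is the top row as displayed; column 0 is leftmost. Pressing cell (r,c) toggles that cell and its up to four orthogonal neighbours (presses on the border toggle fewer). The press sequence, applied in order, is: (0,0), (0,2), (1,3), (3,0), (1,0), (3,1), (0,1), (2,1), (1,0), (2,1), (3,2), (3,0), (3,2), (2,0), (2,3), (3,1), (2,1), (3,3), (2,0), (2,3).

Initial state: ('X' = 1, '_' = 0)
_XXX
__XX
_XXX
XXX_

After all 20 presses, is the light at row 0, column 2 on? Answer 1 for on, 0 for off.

1

step 0: _XXX
__XX
_XXX
XXX_
step 1: X_XX
X_XX
_XXX
XXX_
step 2: XX__
X__X
_XXX
XXX_
step 3: XX_X
X_X_
_XX_
XXX_
step 4: XX_X
X_X_
XXX_
__X_
step 5: _X_X
_XX_
_XX_
__X_
step 6: _X_X
_XX_
__X_
XX__
step 7: X_XX
__X_
__X_
XX__
step 8: X_XX
_XX_
XX__
X___
step 9: __XX
X_X_
_X__
X___
step 10: __XX
XXX_
X_X_
XX__
step 11: __XX
XXX_
X___
X_XX
step 12: __XX
XXX_
____
_XXX
step 13: __XX
XXX_
__X_
____
step 14: __XX
_XX_
XXX_
X___
step 15: __XX
_XXX
XX_X
X__X
step 16: __XX
_XXX
X__X
_XXX
step 17: __XX
__XX
_XXX
__XX
step 18: __XX
__XX
_XX_
____
step 19: __XX
X_XX
X_X_
X___
step 20: __XX
X_X_
X__X
X__X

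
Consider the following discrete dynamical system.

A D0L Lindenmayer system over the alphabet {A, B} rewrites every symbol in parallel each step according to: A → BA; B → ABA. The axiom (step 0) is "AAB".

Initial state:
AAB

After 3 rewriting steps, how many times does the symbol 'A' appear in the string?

24

step 0: AAB
step 1: BABAABA
step 2: ABABAABABABAABABA
step 3: BAABABAABABABAABABAABABAABABABAABABAABABA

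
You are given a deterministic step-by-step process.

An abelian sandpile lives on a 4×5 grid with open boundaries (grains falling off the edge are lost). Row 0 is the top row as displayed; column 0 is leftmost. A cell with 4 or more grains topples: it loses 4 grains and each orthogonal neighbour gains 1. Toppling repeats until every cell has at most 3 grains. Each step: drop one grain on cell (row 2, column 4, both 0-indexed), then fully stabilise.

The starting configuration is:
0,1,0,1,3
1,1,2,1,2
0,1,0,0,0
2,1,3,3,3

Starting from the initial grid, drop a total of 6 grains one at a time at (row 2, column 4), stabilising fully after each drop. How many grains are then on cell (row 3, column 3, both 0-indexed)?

1

step 0: 0,1,0,1,3
1,1,2,1,2
0,1,0,0,0
2,1,3,3,3
step 1: 0,1,0,1,3
1,1,2,1,2
0,1,0,0,1
2,1,3,3,3
step 2: 0,1,0,1,3
1,1,2,1,2
0,1,0,0,2
2,1,3,3,3
step 3: 0,1,0,1,3
1,1,2,1,2
0,1,0,0,3
2,1,3,3,3
step 4: 0,1,0,1,3
1,1,2,1,3
0,1,1,2,1
2,2,0,1,1
step 5: 0,1,0,1,3
1,1,2,1,3
0,1,1,2,2
2,2,0,1,1
step 6: 0,1,0,1,3
1,1,2,1,3
0,1,1,2,3
2,2,0,1,1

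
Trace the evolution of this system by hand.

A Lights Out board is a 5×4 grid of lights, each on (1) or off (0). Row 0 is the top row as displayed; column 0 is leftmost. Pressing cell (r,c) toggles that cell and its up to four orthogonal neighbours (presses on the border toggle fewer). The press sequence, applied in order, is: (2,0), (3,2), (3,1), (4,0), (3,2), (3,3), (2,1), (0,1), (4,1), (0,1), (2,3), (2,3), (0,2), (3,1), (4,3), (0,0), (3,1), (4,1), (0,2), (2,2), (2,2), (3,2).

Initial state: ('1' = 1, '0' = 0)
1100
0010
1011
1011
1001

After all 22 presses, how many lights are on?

gen 0: 1100
0010
1011
1011
1001
gen 1: 1100
1010
0111
0011
1001
gen 2: 1100
1010
0101
0100
1011
gen 3: 1100
1010
0001
1010
1111
gen 4: 1100
1010
0001
0010
0011
gen 5: 1100
1010
0011
0101
0001
gen 6: 1100
1010
0010
0110
0000
gen 7: 1100
1110
1100
0010
0000
gen 8: 0010
1010
1100
0010
0000
gen 9: 0010
1010
1100
0110
1110
gen 10: 1100
1110
1100
0110
1110
gen 11: 1100
1111
1111
0111
1110
gen 12: 1100
1110
1100
0110
1110
gen 13: 1011
1100
1100
0110
1110
gen 14: 1011
1100
1000
1000
1010
gen 15: 1011
1100
1000
1001
1001
gen 16: 0111
0100
1000
1001
1001
gen 17: 0111
0100
1100
0111
1101
gen 18: 0111
0100
1100
0011
0011
gen 19: 0000
0110
1100
0011
0011
gen 20: 0000
0100
1011
0001
0011
gen 21: 0000
0110
1100
0011
0011
gen 22: 0000
0110
1110
0100
0001

7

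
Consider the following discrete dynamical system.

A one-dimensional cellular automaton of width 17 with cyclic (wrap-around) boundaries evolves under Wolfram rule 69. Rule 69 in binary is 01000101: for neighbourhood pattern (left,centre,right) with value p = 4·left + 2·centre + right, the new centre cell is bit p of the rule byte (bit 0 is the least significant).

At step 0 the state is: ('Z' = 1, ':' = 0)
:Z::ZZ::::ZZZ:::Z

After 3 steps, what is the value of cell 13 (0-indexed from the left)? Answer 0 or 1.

0

step 0: :Z::ZZ::::ZZZ:::Z
step 1: :Z:::Z:ZZ:::Z:Z:Z
step 2: :Z:Z:Z::Z:Z:Z:Z:Z
step 3: :Z:Z:Z::Z:Z:Z:Z:Z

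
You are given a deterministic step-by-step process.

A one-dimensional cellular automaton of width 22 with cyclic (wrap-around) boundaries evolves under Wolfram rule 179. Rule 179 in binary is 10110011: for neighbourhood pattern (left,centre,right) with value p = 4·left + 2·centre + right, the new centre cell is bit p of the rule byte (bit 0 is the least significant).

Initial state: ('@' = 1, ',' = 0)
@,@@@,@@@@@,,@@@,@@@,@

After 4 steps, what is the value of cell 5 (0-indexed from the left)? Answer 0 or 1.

gen 0: @,@@@,@@@@@,,@@@,@@@,@
gen 1: ,@,@,@,@@@,@@,@,@,@,@,
gen 2: @,@,@,@,@,@,,@,@,@,@,@
gen 3: ,@,@,@,@,@,@@,@,@,@,@,
gen 4: @,@,@,@,@,@,,@,@,@,@,@

0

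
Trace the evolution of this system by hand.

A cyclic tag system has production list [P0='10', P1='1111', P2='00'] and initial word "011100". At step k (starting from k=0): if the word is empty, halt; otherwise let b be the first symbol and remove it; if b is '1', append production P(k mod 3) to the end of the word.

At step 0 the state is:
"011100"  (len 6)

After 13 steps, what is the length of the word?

[0] "011100"  (len 6)
[1] "11100"  (len 5)
[2] "11001111"  (len 8)
[3] "100111100"  (len 9)
[4] "0011110010"  (len 10)
[5] "011110010"  (len 9)
[6] "11110010"  (len 8)
[7] "111001010"  (len 9)
[8] "110010101111"  (len 12)
[9] "1001010111100"  (len 13)
[10] "00101011110010"  (len 14)
[11] "0101011110010"  (len 13)
[12] "101011110010"  (len 12)
[13] "0101111001010"  (len 13)

13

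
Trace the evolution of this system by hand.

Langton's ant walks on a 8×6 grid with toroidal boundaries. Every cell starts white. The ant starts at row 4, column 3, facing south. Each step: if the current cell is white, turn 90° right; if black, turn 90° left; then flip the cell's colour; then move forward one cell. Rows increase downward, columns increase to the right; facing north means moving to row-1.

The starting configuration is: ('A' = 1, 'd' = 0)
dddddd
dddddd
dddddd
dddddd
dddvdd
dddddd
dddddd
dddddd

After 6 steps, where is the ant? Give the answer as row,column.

gen 0: dddddd
dddddd
dddddd
dddddd
dddvdd
dddddd
dddddd
dddddd
gen 1: dddddd
dddddd
dddddd
dddddd
dd<Add
dddddd
dddddd
dddddd
gen 2: dddddd
dddddd
dddddd
dd^ddd
ddAAdd
dddddd
dddddd
dddddd
gen 3: dddddd
dddddd
dddddd
ddA>dd
ddAAdd
dddddd
dddddd
dddddd
gen 4: dddddd
dddddd
dddddd
ddAAdd
ddAvdd
dddddd
dddddd
dddddd
gen 5: dddddd
dddddd
dddddd
ddAAdd
ddAd>d
dddddd
dddddd
dddddd
gen 6: dddddd
dddddd
dddddd
ddAAdd
ddAdAd
ddddvd
dddddd
dddddd

5,4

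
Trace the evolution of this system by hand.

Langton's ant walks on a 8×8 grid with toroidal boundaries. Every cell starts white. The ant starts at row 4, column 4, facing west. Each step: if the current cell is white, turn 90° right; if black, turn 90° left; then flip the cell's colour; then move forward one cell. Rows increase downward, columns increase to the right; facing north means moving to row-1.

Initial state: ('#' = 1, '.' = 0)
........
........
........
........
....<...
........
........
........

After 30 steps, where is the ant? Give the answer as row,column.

5,5

step 0: ........
........
........
........
....<...
........
........
........
step 1: ........
........
........
....^...
....#...
........
........
........
step 2: ........
........
........
....#>..
....#...
........
........
........
step 3: ........
........
........
....##..
....#v..
........
........
........
step 4: ........
........
........
....##..
....<#..
........
........
........
step 5: ........
........
........
....##..
.....#..
....v...
........
........
step 6: ........
........
........
....##..
.....#..
...<#...
........
........
step 7: ........
........
........
....##..
...^.#..
...##...
........
........
step 8: ........
........
........
....##..
...#>#..
...##...
........
........
step 9: ........
........
........
....##..
...###..
...#v...
........
........
step 10: ........
........
........
....##..
...###..
...#.>..
........
........
step 11: ........
........
........
....##..
...###..
...#.#..
.....v..
........
step 12: ........
........
........
....##..
...###..
...#.#..
....<#..
........
step 13: ........
........
........
....##..
...###..
...#^#..
....##..
........
step 14: ........
........
........
....##..
...###..
...##>..
....##..
........
step 15: ........
........
........
....##..
...##^..
...##...
....##..
........
step 16: ........
........
........
....##..
...#<...
...##...
....##..
........
step 17: ........
........
........
....##..
...#....
...#v...
....##..
........
step 18: ........
........
........
....##..
...#....
...#.>..
....##..
........
step 19: ........
........
........
....##..
...#....
...#.#..
....#v..
........
step 20: ........
........
........
....##..
...#....
...#.#..
....#.>.
........
step 21: ........
........
........
....##..
...#....
...#.#..
....#.#.
......v.
step 22: ........
........
........
....##..
...#....
...#.#..
....#.#.
.....<#.
step 23: ........
........
........
....##..
...#....
...#.#..
....#^#.
.....##.
step 24: ........
........
........
....##..
...#....
...#.#..
....##>.
.....##.
step 25: ........
........
........
....##..
...#....
...#.#^.
....##..
.....##.
step 26: ........
........
........
....##..
...#....
...#.##>
....##..
.....##.
step 27: ........
........
........
....##..
...#....
...#.###
....##.v
.....##.
step 28: ........
........
........
....##..
...#....
...#.###
....##<#
.....##.
step 29: ........
........
........
....##..
...#....
...#.#^#
....####
.....##.
step 30: ........
........
........
....##..
...#....
...#.<.#
....####
.....##.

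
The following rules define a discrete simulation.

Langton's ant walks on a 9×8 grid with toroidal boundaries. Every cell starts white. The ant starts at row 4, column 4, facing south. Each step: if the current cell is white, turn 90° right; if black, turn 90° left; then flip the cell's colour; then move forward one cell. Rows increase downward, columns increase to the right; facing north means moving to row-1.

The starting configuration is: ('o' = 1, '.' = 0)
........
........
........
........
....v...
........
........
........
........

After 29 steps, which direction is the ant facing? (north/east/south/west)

west

0) ........
........
........
........
....v...
........
........
........
........
1) ........
........
........
........
...<o...
........
........
........
........
2) ........
........
........
...^....
...oo...
........
........
........
........
3) ........
........
........
...o>...
...oo...
........
........
........
........
4) ........
........
........
...oo...
...ov...
........
........
........
........
5) ........
........
........
...oo...
...o.>..
........
........
........
........
6) ........
........
........
...oo...
...o.o..
.....v..
........
........
........
7) ........
........
........
...oo...
...o.o..
....<o..
........
........
........
8) ........
........
........
...oo...
...o^o..
....oo..
........
........
........
9) ........
........
........
...oo...
...oo>..
....oo..
........
........
........
10) ........
........
........
...oo^..
...oo...
....oo..
........
........
........
11) ........
........
........
...ooo>.
...oo...
....oo..
........
........
........
12) ........
........
........
...oooo.
...oo.v.
....oo..
........
........
........
13) ........
........
........
...oooo.
...oo<o.
....oo..
........
........
........
14) ........
........
........
...oo^o.
...oooo.
....oo..
........
........
........
15) ........
........
........
...o<.o.
...oooo.
....oo..
........
........
........
16) ........
........
........
...o..o.
...ovoo.
....oo..
........
........
........
17) ........
........
........
...o..o.
...o.>o.
....oo..
........
........
........
18) ........
........
........
...o.^o.
...o..o.
....oo..
........
........
........
19) ........
........
........
...o.o>.
...o..o.
....oo..
........
........
........
20) ........
........
......^.
...o.o..
...o..o.
....oo..
........
........
........
21) ........
........
......o>
...o.o..
...o..o.
....oo..
........
........
........
22) ........
........
......oo
...o.o.v
...o..o.
....oo..
........
........
........
23) ........
........
......oo
...o.o<o
...o..o.
....oo..
........
........
........
24) ........
........
......^o
...o.ooo
...o..o.
....oo..
........
........
........
25) ........
........
.....<.o
...o.ooo
...o..o.
....oo..
........
........
........
26) ........
.....^..
.....o.o
...o.ooo
...o..o.
....oo..
........
........
........
27) ........
.....o>.
.....o.o
...o.ooo
...o..o.
....oo..
........
........
........
28) ........
.....oo.
.....ovo
...o.ooo
...o..o.
....oo..
........
........
........
29) ........
.....oo.
.....<oo
...o.ooo
...o..o.
....oo..
........
........
........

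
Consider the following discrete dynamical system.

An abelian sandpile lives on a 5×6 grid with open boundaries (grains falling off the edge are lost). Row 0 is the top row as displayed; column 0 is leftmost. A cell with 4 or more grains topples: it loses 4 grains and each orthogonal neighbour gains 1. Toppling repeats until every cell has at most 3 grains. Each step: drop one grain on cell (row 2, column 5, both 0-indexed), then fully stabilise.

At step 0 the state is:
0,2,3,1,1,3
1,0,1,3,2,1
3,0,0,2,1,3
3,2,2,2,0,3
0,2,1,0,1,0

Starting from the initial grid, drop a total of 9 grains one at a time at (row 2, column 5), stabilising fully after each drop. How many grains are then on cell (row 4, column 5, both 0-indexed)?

1

k=0  0,2,3,1,1,3
1,0,1,3,2,1
3,0,0,2,1,3
3,2,2,2,0,3
0,2,1,0,1,0
k=1  0,2,3,1,1,3
1,0,1,3,2,2
3,0,0,2,2,1
3,2,2,2,1,0
0,2,1,0,1,1
k=2  0,2,3,1,1,3
1,0,1,3,2,2
3,0,0,2,2,2
3,2,2,2,1,0
0,2,1,0,1,1
k=3  0,2,3,1,1,3
1,0,1,3,2,2
3,0,0,2,2,3
3,2,2,2,1,0
0,2,1,0,1,1
k=4  0,2,3,1,1,3
1,0,1,3,2,3
3,0,0,2,3,0
3,2,2,2,1,1
0,2,1,0,1,1
k=5  0,2,3,1,1,3
1,0,1,3,2,3
3,0,0,2,3,1
3,2,2,2,1,1
0,2,1,0,1,1
k=6  0,2,3,1,1,3
1,0,1,3,2,3
3,0,0,2,3,2
3,2,2,2,1,1
0,2,1,0,1,1
k=7  0,2,3,1,1,3
1,0,1,3,2,3
3,0,0,2,3,3
3,2,2,2,1,1
0,2,1,0,1,1
k=8  0,2,3,2,3,0
1,0,2,1,1,2
3,0,1,0,2,2
3,2,2,3,2,2
0,2,1,0,1,1
k=9  0,2,3,2,3,0
1,0,2,1,1,2
3,0,1,0,2,3
3,2,2,3,2,2
0,2,1,0,1,1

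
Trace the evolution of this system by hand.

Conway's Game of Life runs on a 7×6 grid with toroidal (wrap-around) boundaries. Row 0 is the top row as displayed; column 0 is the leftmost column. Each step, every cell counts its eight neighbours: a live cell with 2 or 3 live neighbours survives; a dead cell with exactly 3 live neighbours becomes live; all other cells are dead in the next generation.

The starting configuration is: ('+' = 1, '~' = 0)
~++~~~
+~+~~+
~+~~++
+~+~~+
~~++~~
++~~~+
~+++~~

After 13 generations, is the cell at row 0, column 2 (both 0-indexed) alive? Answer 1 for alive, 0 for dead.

1

k=0  ~++~~~
+~+~~+
~+~~++
+~+~~+
~~++~~
++~~~+
~+++~~
k=1  ~~~~~~
~~++++
~~+++~
+~+~~+
~~+++~
+~~~+~
~~~+~~
k=2  ~~+~~~
~~+~~+
+~~~~~
~~~~~+
+~+~+~
~~+~++
~~~~~~
k=3  ~~~~~~
~+~~~~
+~~~~+
++~~~+
++~~+~
~+~~++
~~~+~~
k=4  ~~~~~~
+~~~~~
~~~~~+
~~~~+~
~~+~+~
~+++++
~~~~+~
k=5  ~~~~~~
~~~~~~
~~~~~+
~~~+++
~++~~~
~++~~+
~~+~++
k=6  ~~~~~~
~~~~~~
~~~~~+
+~++++
~+~~~+
~~~~++
++++++
k=7  ++++++
~~~~~~
+~~+~+
~+++~~
~++~~~
~~~~~~
++++~~
k=8  ~~~~++
~~~~~~
++~++~
~~~++~
~+~+~~
+~~+~~
~~~~~~
k=9  ~~~~~~
+~~+~~
~~++++
++~~~+
~~~+~~
~~+~~~
~~~~++
k=10  ~~~~++
~~++~+
~~++~~
++~~~+
+++~~~
~~~++~
~~~~~~
k=11  ~~~+++
~~+~~+
~~~+~+
~~~+~+
~~+++~
~+++~~
~~~+~+
k=12  +~++~+
+~+~~+
+~++~+
~~~~~+
~+~~~~
~+~~~~
+~~~~+
k=13  ~~++~~
~~~~~~
~~++~~
~++~++
+~~~~~
~+~~~~
~~+~++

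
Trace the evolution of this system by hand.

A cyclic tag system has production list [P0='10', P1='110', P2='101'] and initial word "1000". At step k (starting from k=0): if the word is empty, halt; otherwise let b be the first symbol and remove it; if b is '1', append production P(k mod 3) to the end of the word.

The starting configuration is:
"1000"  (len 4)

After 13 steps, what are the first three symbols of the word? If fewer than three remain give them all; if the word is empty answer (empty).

step 0: "1000"  (len 4)
step 1: "00010"  (len 5)
step 2: "0010"  (len 4)
step 3: "010"  (len 3)
step 4: "10"  (len 2)
step 5: "0110"  (len 4)
step 6: "110"  (len 3)
step 7: "1010"  (len 4)
step 8: "010110"  (len 6)
step 9: "10110"  (len 5)
step 10: "011010"  (len 6)
step 11: "11010"  (len 5)
step 12: "1010101"  (len 7)
step 13: "01010110"  (len 8)

010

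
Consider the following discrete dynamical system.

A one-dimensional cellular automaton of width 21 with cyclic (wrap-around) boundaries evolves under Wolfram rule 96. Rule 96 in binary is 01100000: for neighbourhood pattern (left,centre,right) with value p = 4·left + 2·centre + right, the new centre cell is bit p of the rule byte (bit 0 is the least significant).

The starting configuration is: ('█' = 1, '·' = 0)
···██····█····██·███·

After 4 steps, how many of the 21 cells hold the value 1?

0

t=0: ···██····█····██·███·
t=1: ····█··········██··█·
t=2: ················█····
t=3: ·····················
t=4: ·····················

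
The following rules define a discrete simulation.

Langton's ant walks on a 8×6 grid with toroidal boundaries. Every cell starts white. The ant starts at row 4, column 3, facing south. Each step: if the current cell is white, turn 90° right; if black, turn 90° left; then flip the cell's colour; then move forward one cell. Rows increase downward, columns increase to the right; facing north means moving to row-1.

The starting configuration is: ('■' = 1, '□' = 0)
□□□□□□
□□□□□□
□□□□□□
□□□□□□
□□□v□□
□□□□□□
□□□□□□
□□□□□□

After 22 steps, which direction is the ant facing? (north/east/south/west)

[0] □□□□□□
□□□□□□
□□□□□□
□□□□□□
□□□v□□
□□□□□□
□□□□□□
□□□□□□
[1] □□□□□□
□□□□□□
□□□□□□
□□□□□□
□□<■□□
□□□□□□
□□□□□□
□□□□□□
[2] □□□□□□
□□□□□□
□□□□□□
□□^□□□
□□■■□□
□□□□□□
□□□□□□
□□□□□□
[3] □□□□□□
□□□□□□
□□□□□□
□□■>□□
□□■■□□
□□□□□□
□□□□□□
□□□□□□
[4] □□□□□□
□□□□□□
□□□□□□
□□■■□□
□□■v□□
□□□□□□
□□□□□□
□□□□□□
[5] □□□□□□
□□□□□□
□□□□□□
□□■■□□
□□■□>□
□□□□□□
□□□□□□
□□□□□□
[6] □□□□□□
□□□□□□
□□□□□□
□□■■□□
□□■□■□
□□□□v□
□□□□□□
□□□□□□
[7] □□□□□□
□□□□□□
□□□□□□
□□■■□□
□□■□■□
□□□<■□
□□□□□□
□□□□□□
[8] □□□□□□
□□□□□□
□□□□□□
□□■■□□
□□■^■□
□□□■■□
□□□□□□
□□□□□□
[9] □□□□□□
□□□□□□
□□□□□□
□□■■□□
□□■■>□
□□□■■□
□□□□□□
□□□□□□
[10] □□□□□□
□□□□□□
□□□□□□
□□■■^□
□□■■□□
□□□■■□
□□□□□□
□□□□□□
[11] □□□□□□
□□□□□□
□□□□□□
□□■■■>
□□■■□□
□□□■■□
□□□□□□
□□□□□□
[12] □□□□□□
□□□□□□
□□□□□□
□□■■■■
□□■■□v
□□□■■□
□□□□□□
□□□□□□
[13] □□□□□□
□□□□□□
□□□□□□
□□■■■■
□□■■<■
□□□■■□
□□□□□□
□□□□□□
[14] □□□□□□
□□□□□□
□□□□□□
□□■■^■
□□■■■■
□□□■■□
□□□□□□
□□□□□□
[15] □□□□□□
□□□□□□
□□□□□□
□□■<□■
□□■■■■
□□□■■□
□□□□□□
□□□□□□
[16] □□□□□□
□□□□□□
□□□□□□
□□■□□■
□□■v■■
□□□■■□
□□□□□□
□□□□□□
[17] □□□□□□
□□□□□□
□□□□□□
□□■□□■
□□■□>■
□□□■■□
□□□□□□
□□□□□□
[18] □□□□□□
□□□□□□
□□□□□□
□□■□^■
□□■□□■
□□□■■□
□□□□□□
□□□□□□
[19] □□□□□□
□□□□□□
□□□□□□
□□■□■>
□□■□□■
□□□■■□
□□□□□□
□□□□□□
[20] □□□□□□
□□□□□□
□□□□□^
□□■□■□
□□■□□■
□□□■■□
□□□□□□
□□□□□□
[21] □□□□□□
□□□□□□
>□□□□■
□□■□■□
□□■□□■
□□□■■□
□□□□□□
□□□□□□
[22] □□□□□□
□□□□□□
■□□□□■
v□■□■□
□□■□□■
□□□■■□
□□□□□□
□□□□□□

south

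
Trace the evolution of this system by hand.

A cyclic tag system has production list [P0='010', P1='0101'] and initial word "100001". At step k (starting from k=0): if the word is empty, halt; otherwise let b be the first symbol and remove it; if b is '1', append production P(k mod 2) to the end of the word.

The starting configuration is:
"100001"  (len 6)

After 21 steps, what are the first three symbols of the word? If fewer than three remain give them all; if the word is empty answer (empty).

100

[0] "100001"  (len 6)
[1] "00001010"  (len 8)
[2] "0001010"  (len 7)
[3] "001010"  (len 6)
[4] "01010"  (len 5)
[5] "1010"  (len 4)
[6] "0100101"  (len 7)
[7] "100101"  (len 6)
[8] "001010101"  (len 9)
[9] "01010101"  (len 8)
[10] "1010101"  (len 7)
[11] "010101010"  (len 9)
[12] "10101010"  (len 8)
[13] "0101010010"  (len 10)
[14] "101010010"  (len 9)
[15] "01010010010"  (len 11)
[16] "1010010010"  (len 10)
[17] "010010010010"  (len 12)
[18] "10010010010"  (len 11)
[19] "0010010010010"  (len 13)
[20] "010010010010"  (len 12)
[21] "10010010010"  (len 11)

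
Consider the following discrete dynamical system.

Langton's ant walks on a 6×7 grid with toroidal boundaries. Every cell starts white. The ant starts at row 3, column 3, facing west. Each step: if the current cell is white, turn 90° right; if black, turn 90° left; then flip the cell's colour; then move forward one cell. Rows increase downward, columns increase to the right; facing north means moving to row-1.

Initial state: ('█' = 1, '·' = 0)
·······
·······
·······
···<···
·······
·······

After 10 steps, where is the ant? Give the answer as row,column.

t=0: ·······
·······
·······
···<···
·······
·······
t=1: ·······
·······
···^···
···█···
·······
·······
t=2: ·······
·······
···█>··
···█···
·······
·······
t=3: ·······
·······
···██··
···█v··
·······
·······
t=4: ·······
·······
···██··
···<█··
·······
·······
t=5: ·······
·······
···██··
····█··
···v···
·······
t=6: ·······
·······
···██··
····█··
··<█···
·······
t=7: ·······
·······
···██··
··^·█··
··██···
·······
t=8: ·······
·······
···██··
··█>█··
··██···
·······
t=9: ·······
·······
···██··
··███··
··█v···
·······
t=10: ·······
·······
···██··
··███··
··█·>··
·······

4,4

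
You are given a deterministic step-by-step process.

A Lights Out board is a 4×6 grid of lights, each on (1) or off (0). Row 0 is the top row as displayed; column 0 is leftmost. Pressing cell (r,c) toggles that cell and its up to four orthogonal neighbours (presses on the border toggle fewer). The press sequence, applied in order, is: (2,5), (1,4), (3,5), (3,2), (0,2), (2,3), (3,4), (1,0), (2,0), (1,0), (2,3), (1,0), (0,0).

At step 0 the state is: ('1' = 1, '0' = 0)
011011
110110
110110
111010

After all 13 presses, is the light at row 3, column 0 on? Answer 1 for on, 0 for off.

t=0: 011011
110110
110110
111010
t=1: 011011
110111
110101
111011
t=2: 011001
110000
110111
111011
t=3: 011001
110000
110110
111000
t=4: 011001
110000
111110
100100
t=5: 000101
111000
111110
100100
t=6: 000101
111100
110000
100000
t=7: 000101
111100
110010
100111
t=8: 100101
001100
010010
100111
t=9: 100101
101100
100010
000111
t=10: 000101
011100
000010
000111
t=11: 000101
011000
001100
000011
t=12: 100101
101000
101100
000011
t=13: 010101
001000
101100
000011

0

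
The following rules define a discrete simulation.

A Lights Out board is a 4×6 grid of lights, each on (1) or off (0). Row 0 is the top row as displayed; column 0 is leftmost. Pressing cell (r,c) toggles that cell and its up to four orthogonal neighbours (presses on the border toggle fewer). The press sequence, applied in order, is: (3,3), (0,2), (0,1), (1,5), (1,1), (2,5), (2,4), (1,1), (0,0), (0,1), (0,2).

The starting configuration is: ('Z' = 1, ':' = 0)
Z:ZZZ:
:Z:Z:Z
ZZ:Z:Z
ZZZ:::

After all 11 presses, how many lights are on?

step 0: Z:ZZZ:
:Z:Z:Z
ZZ:Z:Z
ZZZ:::
step 1: Z:ZZZ:
:Z:Z:Z
ZZ:::Z
ZZ:ZZ:
step 2: ZZ::Z:
:ZZZ:Z
ZZ:::Z
ZZ:ZZ:
step 3: ::Z:Z:
::ZZ:Z
ZZ:::Z
ZZ:ZZ:
step 4: ::Z:ZZ
::ZZZ:
ZZ::::
ZZ:ZZ:
step 5: :ZZ:ZZ
ZZ:ZZ:
Z:::::
ZZ:ZZ:
step 6: :ZZ:ZZ
ZZ:ZZZ
Z:::ZZ
ZZ:ZZZ
step 7: :ZZ:ZZ
ZZ:Z:Z
Z::Z::
ZZ:Z:Z
step 8: ::Z:ZZ
::ZZ:Z
ZZ:Z::
ZZ:Z:Z
step 9: ZZZ:ZZ
Z:ZZ:Z
ZZ:Z::
ZZ:Z:Z
step 10: ::::ZZ
ZZZZ:Z
ZZ:Z::
ZZ:Z:Z
step 11: :ZZZZZ
ZZ:Z:Z
ZZ:Z::
ZZ:Z:Z

16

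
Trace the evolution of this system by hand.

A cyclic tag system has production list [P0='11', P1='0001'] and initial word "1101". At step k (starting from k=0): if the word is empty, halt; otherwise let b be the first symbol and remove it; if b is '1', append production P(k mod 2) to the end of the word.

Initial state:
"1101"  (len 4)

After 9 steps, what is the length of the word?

k=0  "1101"  (len 4)
k=1  "10111"  (len 5)
k=2  "01110001"  (len 8)
k=3  "1110001"  (len 7)
k=4  "1100010001"  (len 10)
k=5  "10001000111"  (len 11)
k=6  "00010001110001"  (len 14)
k=7  "0010001110001"  (len 13)
k=8  "010001110001"  (len 12)
k=9  "10001110001"  (len 11)

11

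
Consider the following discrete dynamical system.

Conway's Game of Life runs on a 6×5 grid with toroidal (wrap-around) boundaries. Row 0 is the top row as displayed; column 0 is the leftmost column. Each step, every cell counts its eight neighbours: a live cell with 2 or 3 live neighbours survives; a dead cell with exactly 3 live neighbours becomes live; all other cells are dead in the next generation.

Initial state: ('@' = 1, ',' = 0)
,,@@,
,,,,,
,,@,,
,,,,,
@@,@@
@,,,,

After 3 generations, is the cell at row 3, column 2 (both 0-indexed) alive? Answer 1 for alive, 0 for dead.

[0] ,,@@,
,,,,,
,,@,,
,,,,,
@@,@@
@,,,,
[1] ,,,,,
,,@@,
,,,,,
@@@@@
@@,,@
@,,,,
[2] ,,,,,
,,,,,
@,,,,
,,@@,
,,,,,
@@,,@
[3] @,,,,
,,,,,
,,,,,
,,,,,
@@@@@
@,,,,

0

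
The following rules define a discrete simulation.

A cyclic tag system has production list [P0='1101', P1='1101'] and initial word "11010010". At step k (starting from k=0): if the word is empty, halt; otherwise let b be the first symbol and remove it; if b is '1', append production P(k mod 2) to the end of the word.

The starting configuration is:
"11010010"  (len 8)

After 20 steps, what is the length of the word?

[0] "11010010"  (len 8)
[1] "10100101101"  (len 11)
[2] "01001011011101"  (len 14)
[3] "1001011011101"  (len 13)
[4] "0010110111011101"  (len 16)
[5] "010110111011101"  (len 15)
[6] "10110111011101"  (len 14)
[7] "01101110111011101"  (len 17)
[8] "1101110111011101"  (len 16)
[9] "1011101110111011101"  (len 19)
[10] "0111011101110111011101"  (len 22)
[11] "111011101110111011101"  (len 21)
[12] "110111011101110111011101"  (len 24)
[13] "101110111011101110111011101"  (len 27)
[14] "011101110111011101110111011101"  (len 30)
[15] "11101110111011101110111011101"  (len 29)
[16] "11011101110111011101110111011101"  (len 32)
[17] "10111011101110111011101110111011101"  (len 35)
[18] "01110111011101110111011101110111011101"  (len 38)
[19] "1110111011101110111011101110111011101"  (len 37)
[20] "1101110111011101110111011101110111011101"  (len 40)

40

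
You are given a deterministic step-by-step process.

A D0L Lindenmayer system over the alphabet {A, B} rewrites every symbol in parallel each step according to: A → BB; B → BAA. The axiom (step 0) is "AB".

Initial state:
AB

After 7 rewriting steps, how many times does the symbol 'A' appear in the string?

t=0: AB
t=1: BBBAA
t=2: BAABAABAABBBB
t=3: BAABBBBBAABBBBBAABBBBBAABAABAABAA
t=4: BAABBBBBAABAABAABAABAABBBBBAABAABAABAABAABBBBBAABAABAABAABAABBBBBAABBBBBAABBBBBAABBBB
t=5: BAABBBBBAABAABAABAABAABBBBBAABBBBBAABBBBBAABBBBBAABBBBBAAB…ABAABBBBBAABAABAABAABAABBBBBAABAABAABAABAABBBBBAABAABAABAA  (len 217)
t=6: BAABBBBBAABAABAABAABAABBBBBAABBBBBAABBBBBAABBBBBAABBBBBAAB…BBBBBAABBBBBAABBBBBAABAABAABAABAABBBBBAABBBBBAABBBBBAABBBB  (len 557)
t=7: BAABBBBBAABAABAABAABAABBBBBAABBBBBAABBBBBAABBBBBAABBBBBAAB…ABAABBBBBAABAABAABAABAABBBBBAABAABAABAABAABBBBBAABAABAABAA  (len 1425)

622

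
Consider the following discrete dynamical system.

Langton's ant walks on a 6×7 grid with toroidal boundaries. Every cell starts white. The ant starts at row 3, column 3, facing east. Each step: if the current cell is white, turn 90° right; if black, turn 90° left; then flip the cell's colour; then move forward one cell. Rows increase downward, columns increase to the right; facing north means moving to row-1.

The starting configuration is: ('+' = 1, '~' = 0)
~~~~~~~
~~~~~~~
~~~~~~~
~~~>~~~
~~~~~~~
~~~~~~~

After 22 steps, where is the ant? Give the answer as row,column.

0,2

gen 0: ~~~~~~~
~~~~~~~
~~~~~~~
~~~>~~~
~~~~~~~
~~~~~~~
gen 1: ~~~~~~~
~~~~~~~
~~~~~~~
~~~+~~~
~~~v~~~
~~~~~~~
gen 2: ~~~~~~~
~~~~~~~
~~~~~~~
~~~+~~~
~~<+~~~
~~~~~~~
gen 3: ~~~~~~~
~~~~~~~
~~~~~~~
~~^+~~~
~~++~~~
~~~~~~~
gen 4: ~~~~~~~
~~~~~~~
~~~~~~~
~~+>~~~
~~++~~~
~~~~~~~
gen 5: ~~~~~~~
~~~~~~~
~~~^~~~
~~+~~~~
~~++~~~
~~~~~~~
gen 6: ~~~~~~~
~~~~~~~
~~~+>~~
~~+~~~~
~~++~~~
~~~~~~~
gen 7: ~~~~~~~
~~~~~~~
~~~++~~
~~+~v~~
~~++~~~
~~~~~~~
gen 8: ~~~~~~~
~~~~~~~
~~~++~~
~~+<+~~
~~++~~~
~~~~~~~
gen 9: ~~~~~~~
~~~~~~~
~~~^+~~
~~+++~~
~~++~~~
~~~~~~~
gen 10: ~~~~~~~
~~~~~~~
~~<~+~~
~~+++~~
~~++~~~
~~~~~~~
gen 11: ~~~~~~~
~~^~~~~
~~+~+~~
~~+++~~
~~++~~~
~~~~~~~
gen 12: ~~~~~~~
~~+>~~~
~~+~+~~
~~+++~~
~~++~~~
~~~~~~~
gen 13: ~~~~~~~
~~++~~~
~~+v+~~
~~+++~~
~~++~~~
~~~~~~~
gen 14: ~~~~~~~
~~++~~~
~~<++~~
~~+++~~
~~++~~~
~~~~~~~
gen 15: ~~~~~~~
~~++~~~
~~~++~~
~~v++~~
~~++~~~
~~~~~~~
gen 16: ~~~~~~~
~~++~~~
~~~++~~
~~~>+~~
~~++~~~
~~~~~~~
gen 17: ~~~~~~~
~~++~~~
~~~^+~~
~~~~+~~
~~++~~~
~~~~~~~
gen 18: ~~~~~~~
~~++~~~
~~<~+~~
~~~~+~~
~~++~~~
~~~~~~~
gen 19: ~~~~~~~
~~^+~~~
~~+~+~~
~~~~+~~
~~++~~~
~~~~~~~
gen 20: ~~~~~~~
~<~+~~~
~~+~+~~
~~~~+~~
~~++~~~
~~~~~~~
gen 21: ~^~~~~~
~+~+~~~
~~+~+~~
~~~~+~~
~~++~~~
~~~~~~~
gen 22: ~+>~~~~
~+~+~~~
~~+~+~~
~~~~+~~
~~++~~~
~~~~~~~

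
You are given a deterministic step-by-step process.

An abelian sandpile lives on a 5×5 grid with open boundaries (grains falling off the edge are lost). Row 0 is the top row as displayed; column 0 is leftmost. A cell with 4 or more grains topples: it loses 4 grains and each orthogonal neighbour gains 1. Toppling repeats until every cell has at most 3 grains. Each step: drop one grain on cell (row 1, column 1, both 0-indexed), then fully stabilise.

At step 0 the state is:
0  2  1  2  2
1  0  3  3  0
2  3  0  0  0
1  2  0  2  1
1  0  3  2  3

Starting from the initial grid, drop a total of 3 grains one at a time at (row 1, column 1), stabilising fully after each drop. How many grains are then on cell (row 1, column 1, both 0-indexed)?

3

t=0: 0  2  1  2  2
1  0  3  3  0
2  3  0  0  0
1  2  0  2  1
1  0  3  2  3
t=1: 0  2  1  2  2
1  1  3  3  0
2  3  0  0  0
1  2  0  2  1
1  0  3  2  3
t=2: 0  2  1  2  2
1  2  3  3  0
2  3  0  0  0
1  2  0  2  1
1  0  3  2  3
t=3: 0  2  1  2  2
1  3  3  3  0
2  3  0  0  0
1  2  0  2  1
1  0  3  2  3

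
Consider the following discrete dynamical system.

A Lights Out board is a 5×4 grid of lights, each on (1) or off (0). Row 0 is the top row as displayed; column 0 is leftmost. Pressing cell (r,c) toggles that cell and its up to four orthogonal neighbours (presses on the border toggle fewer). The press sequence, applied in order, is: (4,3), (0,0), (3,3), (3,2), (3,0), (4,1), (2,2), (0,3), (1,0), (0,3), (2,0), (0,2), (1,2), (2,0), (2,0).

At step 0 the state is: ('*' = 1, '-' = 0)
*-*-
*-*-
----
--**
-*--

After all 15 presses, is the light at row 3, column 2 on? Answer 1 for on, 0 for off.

0

gen 0: *-*-
*-*-
----
--**
-*--
gen 1: *-*-
*-*-
----
--*-
-***
gen 2: -**-
--*-
----
--*-
-***
gen 3: -**-
--*-
---*
---*
-**-
gen 4: -**-
--*-
--**
-**-
-*--
gen 5: -**-
--*-
*-**
*-*-
**--
gen 6: -**-
--*-
*-**
***-
--*-
gen 7: -**-
----
**--
**--
--*-
gen 8: -*-*
---*
**--
**--
--*-
gen 9: **-*
**-*
-*--
**--
--*-
gen 10: ***-
**--
-*--
**--
--*-
gen 11: ***-
-*--
*---
-*--
--*-
gen 12: *--*
-**-
*---
-*--
--*-
gen 13: *-**
---*
*-*-
-*--
--*-
gen 14: *-**
*--*
-**-
**--
--*-
gen 15: *-**
---*
*-*-
-*--
--*-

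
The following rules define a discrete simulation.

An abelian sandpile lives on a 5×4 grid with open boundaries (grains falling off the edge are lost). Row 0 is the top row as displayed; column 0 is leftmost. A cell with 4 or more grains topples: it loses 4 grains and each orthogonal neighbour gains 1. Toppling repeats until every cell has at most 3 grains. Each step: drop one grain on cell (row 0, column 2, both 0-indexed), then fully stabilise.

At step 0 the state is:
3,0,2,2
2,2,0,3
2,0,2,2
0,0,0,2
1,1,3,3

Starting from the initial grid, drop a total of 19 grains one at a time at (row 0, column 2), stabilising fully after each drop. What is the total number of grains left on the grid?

k=0  3,0,2,2
2,2,0,3
2,0,2,2
0,0,0,2
1,1,3,3
k=1  3,0,3,2
2,2,0,3
2,0,2,2
0,0,0,2
1,1,3,3
k=2  3,1,0,3
2,2,1,3
2,0,2,2
0,0,0,2
1,1,3,3
k=3  3,1,1,3
2,2,1,3
2,0,2,2
0,0,0,2
1,1,3,3
k=4  3,1,2,3
2,2,1,3
2,0,2,2
0,0,0,2
1,1,3,3
k=5  3,1,3,3
2,2,1,3
2,0,2,2
0,0,0,2
1,1,3,3
k=6  3,2,1,1
2,2,3,0
2,0,2,3
0,0,0,2
1,1,3,3
k=7  3,2,2,1
2,2,3,0
2,0,2,3
0,0,0,2
1,1,3,3
k=8  3,2,3,1
2,2,3,0
2,0,2,3
0,0,0,2
1,1,3,3
k=9  3,3,1,2
2,3,0,1
2,0,3,3
0,0,0,2
1,1,3,3
k=10  3,3,2,2
2,3,0,1
2,0,3,3
0,0,0,2
1,1,3,3
k=11  3,3,3,2
2,3,0,1
2,0,3,3
0,0,0,2
1,1,3,3
k=12  1,2,1,3
0,1,2,1
3,1,3,3
0,0,0,2
1,1,3,3
k=13  1,2,2,3
0,1,2,1
3,1,3,3
0,0,0,2
1,1,3,3
k=14  1,2,3,3
0,1,2,1
3,1,3,3
0,0,0,2
1,1,3,3
k=15  1,3,1,0
0,1,3,2
3,1,3,3
0,0,0,2
1,1,3,3
k=16  1,3,2,0
0,1,3,2
3,1,3,3
0,0,0,2
1,1,3,3
k=17  1,3,3,0
0,1,3,2
3,1,3,3
0,0,0,2
1,1,3,3
k=18  2,0,2,2
0,3,2,0
3,2,1,1
0,0,1,3
1,1,3,3
k=19  2,0,3,2
0,3,2,0
3,2,1,1
0,0,1,3
1,1,3,3

31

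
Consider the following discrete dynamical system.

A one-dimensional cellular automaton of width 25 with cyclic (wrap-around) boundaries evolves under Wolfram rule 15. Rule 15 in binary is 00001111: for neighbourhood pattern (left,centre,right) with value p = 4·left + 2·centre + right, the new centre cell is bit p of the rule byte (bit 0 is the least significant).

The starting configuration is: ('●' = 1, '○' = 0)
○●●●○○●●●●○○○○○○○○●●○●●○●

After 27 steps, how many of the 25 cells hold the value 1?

13

step 0: ○●●●○○●●●●○○○○○○○○●●○●●○●
step 1: ○●○○○●●○○○○●●●●●●●●○○●○○●
step 2: ○●○●●●○○●●●●○○○○○○○○●●○●●
step 3: ○●○●○○○●●○○○○●●●●●●●●○○●○
step 4: ●●○●○●●●○○●●●●○○○○○○○○●●○
step 5: ●○○●○●○○○●●○○○○●●●●●●●●○○
step 6: ●○●●○●○●●●○○●●●●○○○○○○○○●
step 7: ○○●○○●○●○○○●●○○○○●●●●●●●●
step 8: ○●●○●●○●○●●●○○●●●●○○○○○○○
step 9: ●●○○●○○●○●○○○●●○○○○●●●●●●
step 10: ○○○●●○●●○●○●●●○○●●●●○○○○○
step 11: ●●●●○○●○○●○●○○○●●○○○○●●●●
step 12: ○○○○○●●○●●○●○●●●○○●●●●○○○
step 13: ●●●●●●○○●○○●○●○○○●●○○○○●●
step 14: ○○○○○○○●●○●●○●○●●●○○●●●●○
step 15: ●●●●●●●●○○●○○●○●○○○●●○○○○
step 16: ●○○○○○○○○●●○●●○●○●●●○○●●●
step 17: ○○●●●●●●●●○○●○○●○●○○○●●○○
step 18: ●●●○○○○○○○○●●○●●○●○●●●○○●
step 19: ○○○○●●●●●●●●○○●○○●○●○○○●●
step 20: ○●●●●○○○○○○○○●●○●●○●○●●●○
step 21: ●●○○○○●●●●●●●●○○●○○●○●○○○
step 22: ●○○●●●●○○○○○○○○●●○●●○●○●●
step 23: ○○●●○○○○●●●●●●●●○○●○○●○●○
step 24: ●●●○○●●●●○○○○○○○○●●○●●○●○
step 25: ●○○○●●○○○○●●●●●●●●○○●○○●○
step 26: ●○●●●○○●●●●○○○○○○○○●●○●●○
step 27: ●○●○○○●●○○○○●●●●●●●●○○●○○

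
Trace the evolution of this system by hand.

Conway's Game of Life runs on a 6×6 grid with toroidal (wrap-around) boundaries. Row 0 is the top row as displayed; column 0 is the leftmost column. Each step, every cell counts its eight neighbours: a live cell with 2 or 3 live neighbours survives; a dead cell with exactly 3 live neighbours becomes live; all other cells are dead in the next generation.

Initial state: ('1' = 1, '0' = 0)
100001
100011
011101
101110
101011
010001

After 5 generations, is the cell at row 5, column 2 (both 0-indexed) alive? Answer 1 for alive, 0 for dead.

[0] 100001
100011
011101
101110
101011
010001
[1] 010000
001100
000000
000000
001000
010000
[2] 010000
001000
000000
000000
000000
011000
[3] 010000
000000
000000
000000
000000
011000
[4] 011000
000000
000000
000000
000000
011000
[5] 011000
000000
000000
000000
000000
011000

1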